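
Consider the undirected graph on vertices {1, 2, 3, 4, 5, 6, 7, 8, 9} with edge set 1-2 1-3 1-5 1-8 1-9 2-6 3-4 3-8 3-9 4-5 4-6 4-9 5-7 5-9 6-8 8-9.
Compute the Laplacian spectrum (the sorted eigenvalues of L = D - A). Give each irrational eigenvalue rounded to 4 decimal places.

[0, 0.7787, 1.7200, 3, 3.4592, 4.4087, 5.7923, 6.2901, 6.5511]

With the vertex order [1, 2, 3, 4, 5, 6, 7, 8, 9], the degrees are [5, 2, 4, 4, 4, 3, 1, 4, 5], giving D = diag(5, 2, 4, 4, 4, 3, 1, 4, 5) and L = D - A. Since every row of L sums to 0, the all-ones vector is in the kernel and 0 is an eigenvalue. The single zero eigenvalue shows the graph is connected.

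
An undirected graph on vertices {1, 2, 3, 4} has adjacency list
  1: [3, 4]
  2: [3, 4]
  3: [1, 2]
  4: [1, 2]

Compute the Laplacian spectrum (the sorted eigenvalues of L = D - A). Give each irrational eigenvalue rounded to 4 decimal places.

[0, 2, 2, 4]

With the vertex order [1, 2, 3, 4], the degrees are [2, 2, 2, 2], giving D = diag(2, 2, 2, 2) and L = D - A. Diagonalising L (or applying a numerical eigensolver to the 4x4 matrix) gives the spectrum above. By the matrix-tree theorem the graph has (1/4) * product of the nonzero eigenvalues = 4 spanning trees.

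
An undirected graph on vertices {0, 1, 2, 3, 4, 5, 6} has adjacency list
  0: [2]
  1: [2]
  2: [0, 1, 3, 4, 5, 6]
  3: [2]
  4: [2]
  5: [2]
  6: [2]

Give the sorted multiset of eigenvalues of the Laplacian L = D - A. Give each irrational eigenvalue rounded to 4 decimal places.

[0, 1, 1, 1, 1, 1, 7]

With the vertex order [0, 1, 2, 3, 4, 5, 6], the degrees are [1, 1, 6, 1, 1, 1, 1], giving D = diag(1, 1, 6, 1, 1, 1, 1) and L = D - A. Diagonalising L (or applying a numerical eigensolver to the 7x7 matrix) gives the spectrum above. There is one zero in the spectrum, matching the 1 component.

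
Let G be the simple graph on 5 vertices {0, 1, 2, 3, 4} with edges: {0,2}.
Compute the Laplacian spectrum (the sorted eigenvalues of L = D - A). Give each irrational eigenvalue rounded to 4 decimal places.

[0, 0, 0, 0, 2]

Each diagonal entry of L is the vertex degree and each off-diagonal entry is -1 where an edge is present, 0 otherwise; in the order [0, 1, 2, 3, 4] the diagonal is [1, 0, 1, 0, 0]. The multiplicity of 0 as a Laplacian eigenvalue equals the number of connected components. The 4 zero eigenvalues correspond to the 4 connected components. There are 4 zeros in the spectrum, matching the 4 components. The eigenvalues sum to 2, which equals trace(L) = 2|E|.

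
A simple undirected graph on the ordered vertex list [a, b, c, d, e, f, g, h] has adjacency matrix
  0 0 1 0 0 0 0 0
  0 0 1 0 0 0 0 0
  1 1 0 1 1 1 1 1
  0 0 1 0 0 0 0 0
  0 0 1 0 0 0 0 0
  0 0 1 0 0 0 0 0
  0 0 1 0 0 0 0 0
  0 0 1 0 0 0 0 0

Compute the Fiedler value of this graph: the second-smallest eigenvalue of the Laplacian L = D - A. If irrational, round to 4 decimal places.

Each diagonal entry of L is the vertex degree and each off-diagonal entry is -1 where an edge is present, 0 otherwise; in the order [a, b, c, d, e, f, g, h] the diagonal is [1, 1, 7, 1, 1, 1, 1, 1]. The smallest Laplacian eigenvalue is always 0. The next one, lambda_2 = 1, measures how hard the graph is to disconnect: larger values mean better connectivity. The eigenvalues sum to 14, which equals trace(L) = 2|E|. By the matrix-tree theorem the graph has (1/8) * product of the nonzero eigenvalues = 1 spanning tree.

1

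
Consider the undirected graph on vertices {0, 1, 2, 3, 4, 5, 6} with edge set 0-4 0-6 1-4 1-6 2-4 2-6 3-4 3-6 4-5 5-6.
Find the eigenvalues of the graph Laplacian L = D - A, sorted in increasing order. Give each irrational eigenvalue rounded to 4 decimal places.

[0, 2, 2, 2, 2, 5, 7]

Reading degrees in the order [0, 1, 2, 3, 4, 5, 6] gives [2, 2, 2, 2, 5, 2, 5]; set D = diag(2, 2, 2, 2, 5, 2, 5) and form L = D - A. Diagonalising L (or applying a numerical eigensolver to the 7x7 matrix) gives the spectrum above. By the matrix-tree theorem the graph has (1/7) * product of the nonzero eigenvalues = 80 spanning trees. The largest eigenvalue, 7, is at most the vertex count 7.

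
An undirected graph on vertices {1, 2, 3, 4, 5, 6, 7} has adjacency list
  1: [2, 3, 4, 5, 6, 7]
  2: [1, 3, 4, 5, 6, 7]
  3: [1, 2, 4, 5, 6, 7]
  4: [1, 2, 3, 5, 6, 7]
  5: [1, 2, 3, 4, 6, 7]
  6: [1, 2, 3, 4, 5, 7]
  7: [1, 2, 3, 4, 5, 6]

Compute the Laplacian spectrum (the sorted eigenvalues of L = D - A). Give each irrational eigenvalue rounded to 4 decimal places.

With the vertex order [1, 2, 3, 4, 5, 6, 7], the degrees are [6, 6, 6, 6, 6, 6, 6], giving D = diag(6, 6, 6, 6, 6, 6, 6) and L = D - A. The multiplicity of 0 as a Laplacian eigenvalue equals the number of connected components. The single zero eigenvalue shows the graph is connected. The eigenvalues sum to 42, which equals trace(L) = 2|E|.

[0, 7, 7, 7, 7, 7, 7]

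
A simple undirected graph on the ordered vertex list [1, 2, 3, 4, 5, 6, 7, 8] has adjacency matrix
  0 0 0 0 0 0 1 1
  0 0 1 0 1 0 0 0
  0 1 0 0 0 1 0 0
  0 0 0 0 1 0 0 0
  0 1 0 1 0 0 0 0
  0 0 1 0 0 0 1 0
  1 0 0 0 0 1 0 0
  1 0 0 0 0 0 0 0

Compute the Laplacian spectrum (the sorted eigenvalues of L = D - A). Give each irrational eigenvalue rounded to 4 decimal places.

[0, 0.1522, 0.5858, 1.2346, 2, 2.7654, 3.4142, 3.8478]

Reading degrees in the order [1, 2, 3, 4, 5, 6, 7, 8] gives [2, 2, 2, 1, 2, 2, 2, 1]; set D = diag(2, 2, 2, 1, 2, 2, 2, 1) and form L = D - A. L is symmetric positive semidefinite, so every eigenvalue is real and nonnegative. The single zero eigenvalue shows the graph is connected. By the matrix-tree theorem the graph has (1/8) * product of the nonzero eigenvalues = 1 spanning tree.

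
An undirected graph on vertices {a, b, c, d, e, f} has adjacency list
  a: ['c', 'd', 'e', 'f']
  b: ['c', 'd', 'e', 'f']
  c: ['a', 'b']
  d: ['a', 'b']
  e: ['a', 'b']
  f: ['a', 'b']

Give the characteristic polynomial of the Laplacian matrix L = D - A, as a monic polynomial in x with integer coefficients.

With the vertex order [a, b, c, d, e, f], the degrees are [4, 4, 2, 2, 2, 2], giving D = diag(4, 4, 2, 2, 2, 2) and L = D - A. L has integer entries, so p(x) = det(xI - L) has integer coefficients. Expanding the determinant yields x^6 - 16x^5 + 96x^4 - 272x^3 + 368x^2 - 192x. Since p(0) = det(-L) = 0, x divides p(x). There is one zero in the spectrum, matching the 1 component.

x^6 - 16x^5 + 96x^4 - 272x^3 + 368x^2 - 192x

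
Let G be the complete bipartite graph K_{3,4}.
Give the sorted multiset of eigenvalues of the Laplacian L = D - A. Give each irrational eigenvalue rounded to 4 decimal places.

[0, 3, 3, 3, 4, 4, 7]

The graph has 7 vertices and degree multiset [4, 4, 4, 3, 3, 3, 3]; D is the diagonal matrix of degrees and L = D - A. L is symmetric positive semidefinite, so every eigenvalue is real and nonnegative. The single zero eigenvalue shows the graph is connected.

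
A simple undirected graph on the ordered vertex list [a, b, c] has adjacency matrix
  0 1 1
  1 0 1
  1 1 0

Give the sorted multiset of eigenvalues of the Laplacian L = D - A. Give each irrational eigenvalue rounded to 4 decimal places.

[0, 3, 3]

Reading degrees in the order [a, b, c] gives [2, 2, 2]; set D = diag(2, 2, 2) and form L = D - A. L is symmetric positive semidefinite, so every eigenvalue is real and nonnegative. The single zero eigenvalue shows the graph is connected. By the matrix-tree theorem the graph has (1/3) * product of the nonzero eigenvalues = 3 spanning trees.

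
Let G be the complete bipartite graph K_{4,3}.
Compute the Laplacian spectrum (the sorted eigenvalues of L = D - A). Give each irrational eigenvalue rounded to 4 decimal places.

[0, 3, 3, 3, 4, 4, 7]

The graph has 7 vertices and degree multiset [4, 4, 4, 3, 3, 3, 3]; D is the diagonal matrix of degrees and L = D - A. L is symmetric positive semidefinite, so every eigenvalue is real and nonnegative. The single zero eigenvalue shows the graph is connected.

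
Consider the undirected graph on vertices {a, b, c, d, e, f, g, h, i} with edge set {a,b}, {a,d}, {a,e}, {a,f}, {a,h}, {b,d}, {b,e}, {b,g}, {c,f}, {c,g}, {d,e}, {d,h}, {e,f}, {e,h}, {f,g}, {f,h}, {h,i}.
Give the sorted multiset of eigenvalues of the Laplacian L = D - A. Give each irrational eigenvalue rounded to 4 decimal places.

[0, 0.8264, 1.4454, 3.2501, 4.1785, 5.0922, 6, 6.4350, 6.7725]

Each diagonal entry of L is the vertex degree and each off-diagonal entry is -1 where an edge is present, 0 otherwise; in the order [a, b, c, d, e, f, g, h, i] the diagonal is [5, 4, 2, 4, 5, 5, 3, 5, 1]. Since every row of L sums to 0, the all-ones vector is in the kernel and 0 is an eigenvalue. By the matrix-tree theorem the graph has (1/9) * product of the nonzero eigenvalues = 2400 spanning trees.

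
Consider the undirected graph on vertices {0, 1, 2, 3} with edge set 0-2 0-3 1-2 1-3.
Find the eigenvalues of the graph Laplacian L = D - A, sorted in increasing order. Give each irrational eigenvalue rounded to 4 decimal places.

[0, 2, 2, 4]

Each diagonal entry of L is the vertex degree and each off-diagonal entry is -1 where an edge is present, 0 otherwise; in the order [0, 1, 2, 3] the diagonal is [2, 2, 2, 2]. Since every row of L sums to 0, the all-ones vector is in the kernel and 0 is an eigenvalue. The eigenvalues sum to 8, which equals trace(L) = 2|E|.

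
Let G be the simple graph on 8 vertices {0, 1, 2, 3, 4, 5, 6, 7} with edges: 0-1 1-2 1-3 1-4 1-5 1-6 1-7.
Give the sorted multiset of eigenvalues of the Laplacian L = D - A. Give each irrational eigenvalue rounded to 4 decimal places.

With the vertex order [0, 1, 2, 3, 4, 5, 6, 7], the degrees are [1, 7, 1, 1, 1, 1, 1, 1], giving D = diag(1, 7, 1, 1, 1, 1, 1, 1) and L = D - A. The multiplicity of 0 as a Laplacian eigenvalue equals the number of connected components. The single zero eigenvalue shows the graph is connected.

[0, 1, 1, 1, 1, 1, 1, 8]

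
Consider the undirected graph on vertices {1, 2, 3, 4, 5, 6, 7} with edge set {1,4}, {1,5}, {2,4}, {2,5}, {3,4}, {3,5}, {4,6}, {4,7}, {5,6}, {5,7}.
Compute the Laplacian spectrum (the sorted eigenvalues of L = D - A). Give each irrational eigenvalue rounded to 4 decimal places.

With the vertex order [1, 2, 3, 4, 5, 6, 7], the degrees are [2, 2, 2, 5, 5, 2, 2], giving D = diag(2, 2, 2, 5, 5, 2, 2) and L = D - A. Since every row of L sums to 0, the all-ones vector is in the kernel and 0 is an eigenvalue. The single zero eigenvalue shows the graph is connected. The largest eigenvalue, 7, is at most the vertex count 7. The eigenvalues sum to 20, which equals trace(L) = 2|E|.

[0, 2, 2, 2, 2, 5, 7]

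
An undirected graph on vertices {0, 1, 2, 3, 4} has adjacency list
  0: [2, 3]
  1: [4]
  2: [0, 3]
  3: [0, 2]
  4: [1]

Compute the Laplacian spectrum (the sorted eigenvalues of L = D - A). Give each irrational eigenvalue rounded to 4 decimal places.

[0, 0, 2, 3, 3]

Each diagonal entry of L is the vertex degree and each off-diagonal entry is -1 where an edge is present, 0 otherwise; in the order [0, 1, 2, 3, 4] the diagonal is [2, 1, 2, 2, 1]. The multiplicity of 0 as a Laplacian eigenvalue equals the number of connected components. The 2 zero eigenvalues correspond to the 2 connected components.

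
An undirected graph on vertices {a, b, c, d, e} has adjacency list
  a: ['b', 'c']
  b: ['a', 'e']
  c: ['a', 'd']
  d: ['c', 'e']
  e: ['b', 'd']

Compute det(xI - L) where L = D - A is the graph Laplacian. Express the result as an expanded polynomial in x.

With the vertex order [a, b, c, d, e], the degrees are [2, 2, 2, 2, 2], giving D = diag(2, 2, 2, 2, 2) and L = D - A. Computing det(xI - L) by cofactor expansion (or equivalently via sum-over-permutations) gives x^5 - 10x^4 + 35x^3 - 50x^2 + 25x. Since p(0) = det(-L) = 0, x divides p(x). By the matrix-tree theorem the graph has (1/5) * product of the nonzero eigenvalues = 5 spanning trees.

x^5 - 10x^4 + 35x^3 - 50x^2 + 25x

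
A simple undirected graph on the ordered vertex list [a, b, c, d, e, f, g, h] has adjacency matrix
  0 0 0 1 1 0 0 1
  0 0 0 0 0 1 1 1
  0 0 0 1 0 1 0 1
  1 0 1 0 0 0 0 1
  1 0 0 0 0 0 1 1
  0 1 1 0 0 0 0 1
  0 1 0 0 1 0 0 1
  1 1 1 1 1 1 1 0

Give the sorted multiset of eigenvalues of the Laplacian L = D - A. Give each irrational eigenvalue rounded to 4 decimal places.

With the vertex order [a, b, c, d, e, f, g, h], the degrees are [3, 3, 3, 3, 3, 3, 3, 7], giving D = diag(3, 3, 3, 3, 3, 3, 3, 7) and L = D - A. Diagonalising L (or applying a numerical eigensolver to the 8x8 matrix) gives the spectrum above. By the matrix-tree theorem the graph has (1/8) * product of the nonzero eigenvalues = 841 spanning trees. The largest eigenvalue, 8, is at most the vertex count 8.

[0, 1.7530, 1.7530, 3.4450, 3.4450, 4.8019, 4.8019, 8]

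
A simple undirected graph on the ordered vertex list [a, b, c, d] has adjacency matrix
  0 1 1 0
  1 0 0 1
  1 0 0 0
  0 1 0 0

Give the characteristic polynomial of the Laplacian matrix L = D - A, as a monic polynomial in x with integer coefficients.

Reading degrees in the order [a, b, c, d] gives [2, 2, 1, 1]; set D = diag(2, 2, 1, 1) and form L = D - A. Computing det(xI - L) by cofactor expansion (or equivalently via sum-over-permutations) gives x^4 - 6x^3 + 10x^2 - 4x. The constant term is 0 because L is singular (the all-ones vector lies in its kernel). The eigenvalues sum to 6, which equals trace(L) = 2|E|.

x^4 - 6x^3 + 10x^2 - 4x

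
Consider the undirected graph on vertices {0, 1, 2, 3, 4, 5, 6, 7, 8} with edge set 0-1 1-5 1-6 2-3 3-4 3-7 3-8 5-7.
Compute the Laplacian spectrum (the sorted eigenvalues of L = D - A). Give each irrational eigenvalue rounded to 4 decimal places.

[0, 0.1649, 1, 1, 1, 1, 2.5680, 4.1652, 5.1019]

With the vertex order [0, 1, 2, 3, 4, 5, 6, 7, 8], the degrees are [1, 3, 1, 4, 1, 2, 1, 2, 1], giving D = diag(1, 3, 1, 4, 1, 2, 1, 2, 1) and L = D - A. Since every row of L sums to 0, the all-ones vector is in the kernel and 0 is an eigenvalue. The single zero eigenvalue shows the graph is connected. By the matrix-tree theorem the graph has (1/9) * product of the nonzero eigenvalues = 1 spanning tree.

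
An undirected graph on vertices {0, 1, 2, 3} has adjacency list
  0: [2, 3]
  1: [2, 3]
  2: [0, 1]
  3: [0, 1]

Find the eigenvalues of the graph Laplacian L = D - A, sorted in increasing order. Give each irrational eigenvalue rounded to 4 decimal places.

[0, 2, 2, 4]

Each diagonal entry of L is the vertex degree and each off-diagonal entry is -1 where an edge is present, 0 otherwise; in the order [0, 1, 2, 3] the diagonal is [2, 2, 2, 2]. L is symmetric positive semidefinite, so every eigenvalue is real and nonnegative. The eigenvalues sum to 8, which equals trace(L) = 2|E|. By the matrix-tree theorem the graph has (1/4) * product of the nonzero eigenvalues = 4 spanning trees.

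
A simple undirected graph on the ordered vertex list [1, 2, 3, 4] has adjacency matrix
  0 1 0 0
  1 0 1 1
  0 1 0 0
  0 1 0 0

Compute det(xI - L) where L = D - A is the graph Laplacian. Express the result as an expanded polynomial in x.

x^4 - 6x^3 + 9x^2 - 4x

With the vertex order [1, 2, 3, 4], the degrees are [1, 3, 1, 1], giving D = diag(1, 3, 1, 1) and L = D - A. L has integer entries, so p(x) = det(xI - L) has integer coefficients. Expanding the determinant yields x^4 - 6x^3 + 9x^2 - 4x. The coefficient of x^3 equals -trace(L) = -6, matching the sum of degrees. By the matrix-tree theorem the graph has (1/4) * product of the nonzero eigenvalues = 1 spanning tree. The largest eigenvalue, 4, is at most the vertex count 4.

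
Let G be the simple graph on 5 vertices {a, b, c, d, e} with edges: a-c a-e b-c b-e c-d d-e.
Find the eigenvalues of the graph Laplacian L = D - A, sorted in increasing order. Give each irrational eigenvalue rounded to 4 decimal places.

[0, 2, 2, 3, 5]

With the vertex order [a, b, c, d, e], the degrees are [2, 2, 3, 2, 3], giving D = diag(2, 2, 3, 2, 3) and L = D - A. Diagonalising L (or applying a numerical eigensolver to the 5x5 matrix) gives the spectrum above.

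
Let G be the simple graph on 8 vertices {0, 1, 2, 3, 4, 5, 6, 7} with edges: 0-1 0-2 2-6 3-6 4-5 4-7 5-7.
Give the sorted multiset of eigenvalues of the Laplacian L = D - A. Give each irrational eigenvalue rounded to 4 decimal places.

[0, 0, 0.3820, 1.3820, 2.6180, 3, 3, 3.6180]

Reading degrees in the order [0, 1, 2, 3, 4, 5, 6, 7] gives [2, 1, 2, 1, 2, 2, 2, 2]; set D = diag(2, 1, 2, 1, 2, 2, 2, 2) and form L = D - A. L is symmetric positive semidefinite, so every eigenvalue is real and nonnegative. The 2 zero eigenvalues correspond to the 2 connected components. The largest eigenvalue, 3.6180, is at most the vertex count 8. There are 2 zeros in the spectrum, matching the 2 components.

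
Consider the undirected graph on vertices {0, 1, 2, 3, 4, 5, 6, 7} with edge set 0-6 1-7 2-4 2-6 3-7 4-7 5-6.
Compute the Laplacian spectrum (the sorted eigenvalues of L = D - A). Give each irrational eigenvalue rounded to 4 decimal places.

With the vertex order [0, 1, 2, 3, 4, 5, 6, 7], the degrees are [1, 1, 2, 1, 2, 1, 3, 3], giving D = diag(1, 1, 2, 1, 2, 1, 3, 3) and L = D - A. Diagonalising L (or applying a numerical eigensolver to the 8x8 matrix) gives the spectrum above. There is one zero in the spectrum, matching the 1 component.

[0, 0.1864, 1, 1, 1, 2.4707, 4, 4.3429]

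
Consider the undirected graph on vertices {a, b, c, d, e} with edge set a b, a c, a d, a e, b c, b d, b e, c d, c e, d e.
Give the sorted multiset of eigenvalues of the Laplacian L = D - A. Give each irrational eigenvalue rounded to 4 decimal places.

Reading degrees in the order [a, b, c, d, e] gives [4, 4, 4, 4, 4]; set D = diag(4, 4, 4, 4, 4) and form L = D - A. The multiplicity of 0 as a Laplacian eigenvalue equals the number of connected components. The largest eigenvalue, 5, is at most the vertex count 5. The eigenvalues sum to 20, which equals trace(L) = 2|E|.

[0, 5, 5, 5, 5]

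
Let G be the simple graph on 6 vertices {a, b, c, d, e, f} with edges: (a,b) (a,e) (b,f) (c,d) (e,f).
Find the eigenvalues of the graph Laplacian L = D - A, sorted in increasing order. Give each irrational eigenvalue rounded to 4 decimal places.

With the vertex order [a, b, c, d, e, f], the degrees are [2, 2, 1, 1, 2, 2], giving D = diag(2, 2, 1, 1, 2, 2) and L = D - A. Since every row of L sums to 0, the all-ones vector is in the kernel and 0 is an eigenvalue. The 2 zero eigenvalues correspond to the 2 connected components. The largest eigenvalue, 4, is at most the vertex count 6. There are 2 zeros in the spectrum, matching the 2 components.

[0, 0, 2, 2, 2, 4]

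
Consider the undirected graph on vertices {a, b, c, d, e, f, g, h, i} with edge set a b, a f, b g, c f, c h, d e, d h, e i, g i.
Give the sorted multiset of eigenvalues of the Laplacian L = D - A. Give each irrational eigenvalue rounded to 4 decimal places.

Reading degrees in the order [a, b, c, d, e, f, g, h, i] gives [2, 2, 2, 2, 2, 2, 2, 2, 2]; set D = diag(2, 2, 2, 2, 2, 2, 2, 2, 2) and form L = D - A. Since every row of L sums to 0, the all-ones vector is in the kernel and 0 is an eigenvalue.

[0, 0.4679, 0.4679, 1.6527, 1.6527, 3, 3, 3.8794, 3.8794]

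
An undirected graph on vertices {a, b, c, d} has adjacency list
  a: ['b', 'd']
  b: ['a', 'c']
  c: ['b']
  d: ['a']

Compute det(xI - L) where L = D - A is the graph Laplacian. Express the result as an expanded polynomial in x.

x^4 - 6x^3 + 10x^2 - 4x

With the vertex order [a, b, c, d], the degrees are [2, 2, 1, 1], giving D = diag(2, 2, 1, 1) and L = D - A. L has integer entries, so p(x) = det(xI - L) has integer coefficients. Expanding the determinant yields x^4 - 6x^3 + 10x^2 - 4x. The coefficient of x^3 equals -trace(L) = -6, matching the sum of degrees. By the matrix-tree theorem the graph has (1/4) * product of the nonzero eigenvalues = 1 spanning tree.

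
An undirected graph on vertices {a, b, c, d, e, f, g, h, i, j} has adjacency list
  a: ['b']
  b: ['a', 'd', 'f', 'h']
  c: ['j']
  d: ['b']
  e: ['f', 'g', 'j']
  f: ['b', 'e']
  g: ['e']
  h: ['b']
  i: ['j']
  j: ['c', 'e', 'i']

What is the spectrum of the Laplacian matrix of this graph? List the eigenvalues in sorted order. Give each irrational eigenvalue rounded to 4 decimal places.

[0, 0.1600, 0.5669, 1, 1, 1, 1.5488, 3.0612, 4.5184, 5.1446]

With the vertex order [a, b, c, d, e, f, g, h, i, j], the degrees are [1, 4, 1, 1, 3, 2, 1, 1, 1, 3], giving D = diag(1, 4, 1, 1, 3, 2, 1, 1, 1, 3) and L = D - A. Since every row of L sums to 0, the all-ones vector is in the kernel and 0 is an eigenvalue. The eigenvalues sum to 18, which equals trace(L) = 2|E|.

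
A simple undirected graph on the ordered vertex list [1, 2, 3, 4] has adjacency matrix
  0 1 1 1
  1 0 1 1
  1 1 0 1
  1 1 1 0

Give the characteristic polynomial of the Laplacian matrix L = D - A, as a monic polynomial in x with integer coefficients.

Each diagonal entry of L is the vertex degree and each off-diagonal entry is -1 where an edge is present, 0 otherwise; in the order [1, 2, 3, 4] the diagonal is [3, 3, 3, 3]. L has integer entries, so p(x) = det(xI - L) has integer coefficients. Expanding the determinant yields x^4 - 12x^3 + 48x^2 - 64x. Since p(0) = det(-L) = 0, x divides p(x). By the matrix-tree theorem the graph has (1/4) * product of the nonzero eigenvalues = 16 spanning trees. There is one zero in the spectrum, matching the 1 component.

x^4 - 12x^3 + 48x^2 - 64x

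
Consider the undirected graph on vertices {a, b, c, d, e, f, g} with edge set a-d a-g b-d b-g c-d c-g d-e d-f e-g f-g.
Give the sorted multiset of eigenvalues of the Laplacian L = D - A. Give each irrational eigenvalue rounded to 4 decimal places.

Each diagonal entry of L is the vertex degree and each off-diagonal entry is -1 where an edge is present, 0 otherwise; in the order [a, b, c, d, e, f, g] the diagonal is [2, 2, 2, 5, 2, 2, 5]. The multiplicity of 0 as a Laplacian eigenvalue equals the number of connected components. The largest eigenvalue, 7, is at most the vertex count 7.

[0, 2, 2, 2, 2, 5, 7]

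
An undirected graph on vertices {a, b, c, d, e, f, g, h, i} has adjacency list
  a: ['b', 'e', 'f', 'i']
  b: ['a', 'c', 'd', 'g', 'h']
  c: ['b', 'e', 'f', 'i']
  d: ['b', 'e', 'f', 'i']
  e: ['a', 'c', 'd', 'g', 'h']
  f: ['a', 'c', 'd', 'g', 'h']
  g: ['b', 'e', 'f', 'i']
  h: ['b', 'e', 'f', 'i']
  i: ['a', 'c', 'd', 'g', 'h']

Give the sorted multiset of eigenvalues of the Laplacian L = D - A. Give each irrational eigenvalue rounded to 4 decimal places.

[0, 4, 4, 4, 4, 5, 5, 5, 9]

Reading degrees in the order [a, b, c, d, e, f, g, h, i] gives [4, 5, 4, 4, 5, 5, 4, 4, 5]; set D = diag(4, 5, 4, 4, 5, 5, 4, 4, 5) and form L = D - A. Diagonalising L (or applying a numerical eigensolver to the 9x9 matrix) gives the spectrum above.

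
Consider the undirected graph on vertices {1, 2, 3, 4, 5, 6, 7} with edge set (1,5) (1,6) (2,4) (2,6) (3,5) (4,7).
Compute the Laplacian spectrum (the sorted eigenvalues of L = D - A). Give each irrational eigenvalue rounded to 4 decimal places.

Reading degrees in the order [1, 2, 3, 4, 5, 6, 7] gives [2, 2, 1, 2, 2, 2, 1]; set D = diag(2, 2, 1, 2, 2, 2, 1) and form L = D - A. Since every row of L sums to 0, the all-ones vector is in the kernel and 0 is an eigenvalue. The eigenvalues sum to 12, which equals trace(L) = 2|E|. By the matrix-tree theorem the graph has (1/7) * product of the nonzero eigenvalues = 1 spanning tree.

[0, 0.1981, 0.7530, 1.5550, 2.4450, 3.2470, 3.8019]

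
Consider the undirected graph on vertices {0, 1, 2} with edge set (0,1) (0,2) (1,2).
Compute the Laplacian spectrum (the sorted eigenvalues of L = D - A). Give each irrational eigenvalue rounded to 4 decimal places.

With the vertex order [0, 1, 2], the degrees are [2, 2, 2], giving D = diag(2, 2, 2) and L = D - A. The multiplicity of 0 as a Laplacian eigenvalue equals the number of connected components. The eigenvalues sum to 6, which equals trace(L) = 2|E|.

[0, 3, 3]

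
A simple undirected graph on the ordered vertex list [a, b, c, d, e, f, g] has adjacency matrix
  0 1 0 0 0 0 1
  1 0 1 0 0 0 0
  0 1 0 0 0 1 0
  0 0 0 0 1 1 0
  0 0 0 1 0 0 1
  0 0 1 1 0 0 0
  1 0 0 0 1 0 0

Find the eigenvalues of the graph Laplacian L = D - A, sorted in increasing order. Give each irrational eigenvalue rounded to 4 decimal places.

Each diagonal entry of L is the vertex degree and each off-diagonal entry is -1 where an edge is present, 0 otherwise; in the order [a, b, c, d, e, f, g] the diagonal is [2, 2, 2, 2, 2, 2, 2]. The multiplicity of 0 as a Laplacian eigenvalue equals the number of connected components. The single zero eigenvalue shows the graph is connected.

[0, 0.7530, 0.7530, 2.4450, 2.4450, 3.8019, 3.8019]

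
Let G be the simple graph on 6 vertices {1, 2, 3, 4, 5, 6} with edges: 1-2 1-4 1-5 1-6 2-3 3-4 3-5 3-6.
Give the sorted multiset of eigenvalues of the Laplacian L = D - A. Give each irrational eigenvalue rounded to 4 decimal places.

[0, 2, 2, 2, 4, 6]

Reading degrees in the order [1, 2, 3, 4, 5, 6] gives [4, 2, 4, 2, 2, 2]; set D = diag(4, 2, 4, 2, 2, 2) and form L = D - A. L is symmetric positive semidefinite, so every eigenvalue is real and nonnegative. The single zero eigenvalue shows the graph is connected. By the matrix-tree theorem the graph has (1/6) * product of the nonzero eigenvalues = 32 spanning trees.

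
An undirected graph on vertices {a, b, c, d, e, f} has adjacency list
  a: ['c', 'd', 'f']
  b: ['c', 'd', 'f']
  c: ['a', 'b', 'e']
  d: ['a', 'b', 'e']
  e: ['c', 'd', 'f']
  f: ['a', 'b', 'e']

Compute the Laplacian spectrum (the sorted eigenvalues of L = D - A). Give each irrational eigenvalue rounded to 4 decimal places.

Reading degrees in the order [a, b, c, d, e, f] gives [3, 3, 3, 3, 3, 3]; set D = diag(3, 3, 3, 3, 3, 3) and form L = D - A. The multiplicity of 0 as a Laplacian eigenvalue equals the number of connected components.

[0, 3, 3, 3, 3, 6]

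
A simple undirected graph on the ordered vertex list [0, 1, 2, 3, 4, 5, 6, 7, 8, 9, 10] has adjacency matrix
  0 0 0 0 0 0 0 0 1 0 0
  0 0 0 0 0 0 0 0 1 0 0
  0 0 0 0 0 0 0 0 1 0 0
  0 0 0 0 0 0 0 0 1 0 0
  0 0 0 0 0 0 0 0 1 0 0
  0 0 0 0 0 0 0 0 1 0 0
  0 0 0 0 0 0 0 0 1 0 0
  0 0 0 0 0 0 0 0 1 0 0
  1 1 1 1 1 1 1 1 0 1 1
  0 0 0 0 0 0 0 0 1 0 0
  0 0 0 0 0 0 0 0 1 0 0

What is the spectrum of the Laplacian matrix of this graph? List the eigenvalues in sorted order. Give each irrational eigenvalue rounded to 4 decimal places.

Each diagonal entry of L is the vertex degree and each off-diagonal entry is -1 where an edge is present, 0 otherwise; in the order [0, 1, 2, 3, 4, 5, 6, 7, 8, 9, 10] the diagonal is [1, 1, 1, 1, 1, 1, 1, 1, 10, 1, 1]. Diagonalising L (or applying a numerical eigensolver to the 11x11 matrix) gives the spectrum above. There is one zero in the spectrum, matching the 1 component. The largest eigenvalue, 11, is at most the vertex count 11.

[0, 1, 1, 1, 1, 1, 1, 1, 1, 1, 11]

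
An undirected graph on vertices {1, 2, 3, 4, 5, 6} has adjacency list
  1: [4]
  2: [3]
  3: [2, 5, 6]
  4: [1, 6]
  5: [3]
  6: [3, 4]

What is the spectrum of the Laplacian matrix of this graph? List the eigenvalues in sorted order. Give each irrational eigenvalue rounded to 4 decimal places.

[0, 0.3249, 1, 1.4608, 3, 4.2143]

With the vertex order [1, 2, 3, 4, 5, 6], the degrees are [1, 1, 3, 2, 1, 2], giving D = diag(1, 1, 3, 2, 1, 2) and L = D - A. Since every row of L sums to 0, the all-ones vector is in the kernel and 0 is an eigenvalue.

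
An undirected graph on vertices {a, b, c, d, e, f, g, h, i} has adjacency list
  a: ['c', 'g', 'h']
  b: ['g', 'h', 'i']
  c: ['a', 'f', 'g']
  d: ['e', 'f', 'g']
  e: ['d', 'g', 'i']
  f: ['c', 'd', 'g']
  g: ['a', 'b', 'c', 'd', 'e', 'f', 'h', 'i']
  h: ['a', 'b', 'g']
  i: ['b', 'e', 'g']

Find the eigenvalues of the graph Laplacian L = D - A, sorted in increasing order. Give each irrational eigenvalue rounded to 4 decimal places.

Each diagonal entry of L is the vertex degree and each off-diagonal entry is -1 where an edge is present, 0 otherwise; in the order [a, b, c, d, e, f, g, h, i] the diagonal is [3, 3, 3, 3, 3, 3, 8, 3, 3]. The multiplicity of 0 as a Laplacian eigenvalue equals the number of connected components. By the matrix-tree theorem the graph has (1/9) * product of the nonzero eigenvalues = 2205 spanning trees.

[0, 1.5858, 1.5858, 3, 3, 4.4142, 4.4142, 5, 9]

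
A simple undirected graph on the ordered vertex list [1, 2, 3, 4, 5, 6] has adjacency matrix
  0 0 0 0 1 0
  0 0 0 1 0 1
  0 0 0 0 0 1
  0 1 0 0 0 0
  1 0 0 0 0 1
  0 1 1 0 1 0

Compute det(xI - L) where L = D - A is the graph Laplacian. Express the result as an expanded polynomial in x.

x^6 - 10x^5 + 35x^4 - 52x^3 + 31x^2 - 6x

With the vertex order [1, 2, 3, 4, 5, 6], the degrees are [1, 2, 1, 1, 2, 3], giving D = diag(1, 2, 1, 1, 2, 3) and L = D - A. Computing det(xI - L) by cofactor expansion (or equivalently via sum-over-permutations) gives x^6 - 10x^5 + 35x^4 - 52x^3 + 31x^2 - 6x. Since p(0) = det(-L) = 0, x divides p(x).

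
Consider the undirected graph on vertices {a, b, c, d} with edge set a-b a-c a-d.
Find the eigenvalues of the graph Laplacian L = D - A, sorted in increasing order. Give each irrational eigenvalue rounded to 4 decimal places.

[0, 1, 1, 4]

Each diagonal entry of L is the vertex degree and each off-diagonal entry is -1 where an edge is present, 0 otherwise; in the order [a, b, c, d] the diagonal is [3, 1, 1, 1]. Diagonalising L (or applying a numerical eigensolver to the 4x4 matrix) gives the spectrum above.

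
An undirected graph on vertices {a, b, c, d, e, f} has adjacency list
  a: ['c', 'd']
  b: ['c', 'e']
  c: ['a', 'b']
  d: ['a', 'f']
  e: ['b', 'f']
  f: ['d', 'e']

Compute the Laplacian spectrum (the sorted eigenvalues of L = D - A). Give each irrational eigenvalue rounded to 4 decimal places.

[0, 1, 1, 3, 3, 4]

With the vertex order [a, b, c, d, e, f], the degrees are [2, 2, 2, 2, 2, 2], giving D = diag(2, 2, 2, 2, 2, 2) and L = D - A. The multiplicity of 0 as a Laplacian eigenvalue equals the number of connected components. The single zero eigenvalue shows the graph is connected. The largest eigenvalue, 4, is at most the vertex count 6.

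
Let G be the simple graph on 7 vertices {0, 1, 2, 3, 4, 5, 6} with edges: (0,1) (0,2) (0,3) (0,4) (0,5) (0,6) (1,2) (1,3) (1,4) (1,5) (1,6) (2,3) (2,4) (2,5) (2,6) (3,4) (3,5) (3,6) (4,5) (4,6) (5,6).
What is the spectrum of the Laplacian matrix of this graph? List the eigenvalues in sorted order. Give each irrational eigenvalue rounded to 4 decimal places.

With the vertex order [0, 1, 2, 3, 4, 5, 6], the degrees are [6, 6, 6, 6, 6, 6, 6], giving D = diag(6, 6, 6, 6, 6, 6, 6) and L = D - A. Since every row of L sums to 0, the all-ones vector is in the kernel and 0 is an eigenvalue. The single zero eigenvalue shows the graph is connected.

[0, 7, 7, 7, 7, 7, 7]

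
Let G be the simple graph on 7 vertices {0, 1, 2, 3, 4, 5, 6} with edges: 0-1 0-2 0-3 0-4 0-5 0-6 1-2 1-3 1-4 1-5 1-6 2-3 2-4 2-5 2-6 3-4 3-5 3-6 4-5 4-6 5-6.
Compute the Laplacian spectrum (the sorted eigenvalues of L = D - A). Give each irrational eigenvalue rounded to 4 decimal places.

[0, 7, 7, 7, 7, 7, 7]

With the vertex order [0, 1, 2, 3, 4, 5, 6], the degrees are [6, 6, 6, 6, 6, 6, 6], giving D = diag(6, 6, 6, 6, 6, 6, 6) and L = D - A. Diagonalising L (or applying a numerical eigensolver to the 7x7 matrix) gives the spectrum above. The single zero eigenvalue shows the graph is connected. By the matrix-tree theorem the graph has (1/7) * product of the nonzero eigenvalues = 16807 spanning trees.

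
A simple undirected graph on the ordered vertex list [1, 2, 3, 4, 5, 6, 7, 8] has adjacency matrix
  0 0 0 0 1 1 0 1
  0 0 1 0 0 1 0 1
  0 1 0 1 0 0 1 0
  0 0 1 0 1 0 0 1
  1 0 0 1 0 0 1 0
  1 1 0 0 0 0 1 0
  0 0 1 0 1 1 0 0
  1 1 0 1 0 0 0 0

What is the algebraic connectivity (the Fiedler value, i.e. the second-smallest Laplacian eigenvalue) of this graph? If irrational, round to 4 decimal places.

Reading degrees in the order [1, 2, 3, 4, 5, 6, 7, 8] gives [3, 3, 3, 3, 3, 3, 3, 3]; set D = diag(3, 3, 3, 3, 3, 3, 3, 3) and form L = D - A. The sorted Laplacian eigenvalues are [0, 2, 2, 2, 4, 4, 4, 6]; the algebraic connectivity is the second entry, 2. The eigenvalues sum to 24, which equals trace(L) = 2|E|.

2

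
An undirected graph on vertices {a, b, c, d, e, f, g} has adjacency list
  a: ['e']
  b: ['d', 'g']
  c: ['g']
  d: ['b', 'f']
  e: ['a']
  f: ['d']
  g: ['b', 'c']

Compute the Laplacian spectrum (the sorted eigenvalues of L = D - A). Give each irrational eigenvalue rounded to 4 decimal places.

[0, 0, 0.3820, 1.3820, 2, 2.6180, 3.6180]

Reading degrees in the order [a, b, c, d, e, f, g] gives [1, 2, 1, 2, 1, 1, 2]; set D = diag(1, 2, 1, 2, 1, 1, 2) and form L = D - A. Diagonalising L (or applying a numerical eigensolver to the 7x7 matrix) gives the spectrum above. The 2 zero eigenvalues correspond to the 2 connected components. There are 2 zeros in the spectrum, matching the 2 components.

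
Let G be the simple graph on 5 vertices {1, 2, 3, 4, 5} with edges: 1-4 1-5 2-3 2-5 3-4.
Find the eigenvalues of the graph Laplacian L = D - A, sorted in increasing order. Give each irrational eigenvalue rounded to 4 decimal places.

Reading degrees in the order [1, 2, 3, 4, 5] gives [2, 2, 2, 2, 2]; set D = diag(2, 2, 2, 2, 2) and form L = D - A. Since every row of L sums to 0, the all-ones vector is in the kernel and 0 is an eigenvalue. The single zero eigenvalue shows the graph is connected. The eigenvalues sum to 10, which equals trace(L) = 2|E|.

[0, 1.3820, 1.3820, 3.6180, 3.6180]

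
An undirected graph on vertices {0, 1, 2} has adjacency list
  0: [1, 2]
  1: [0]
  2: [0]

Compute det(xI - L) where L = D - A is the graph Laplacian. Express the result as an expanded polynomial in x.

x^3 - 4x^2 + 3x

With the vertex order [0, 1, 2], the degrees are [2, 1, 1], giving D = diag(2, 1, 1) and L = D - A. The eigenvalues of L are [0, 1, 3]; the characteristic polynomial is the product of (x - lambda_i), which multiplies out to x^3 - 4x^2 + 3x. The constant term is 0 because L is singular (the all-ones vector lies in its kernel). There is one zero in the spectrum, matching the 1 component.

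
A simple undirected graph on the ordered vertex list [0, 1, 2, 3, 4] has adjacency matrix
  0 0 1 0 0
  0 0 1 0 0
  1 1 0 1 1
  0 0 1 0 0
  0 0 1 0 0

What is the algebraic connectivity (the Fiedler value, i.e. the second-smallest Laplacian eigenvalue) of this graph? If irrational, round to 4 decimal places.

1

With the vertex order [0, 1, 2, 3, 4], the degrees are [1, 1, 4, 1, 1], giving D = diag(1, 1, 4, 1, 1) and L = D - A. Computing the eigenvalues of L and sorting gives [0, 1, 1, 1, 5]. The Fiedler value lambda_2 = 1 is strictly positive, so the graph is connected. There is one zero in the spectrum, matching the 1 component.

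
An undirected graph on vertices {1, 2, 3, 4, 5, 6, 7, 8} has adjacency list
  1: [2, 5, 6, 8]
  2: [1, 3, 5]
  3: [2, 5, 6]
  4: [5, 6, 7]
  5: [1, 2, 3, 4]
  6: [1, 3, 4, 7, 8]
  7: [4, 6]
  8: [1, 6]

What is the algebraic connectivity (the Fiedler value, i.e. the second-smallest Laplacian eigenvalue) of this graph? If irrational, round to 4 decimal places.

1.2919

Each diagonal entry of L is the vertex degree and each off-diagonal entry is -1 where an edge is present, 0 otherwise; in the order [1, 2, 3, 4, 5, 6, 7, 8] the diagonal is [4, 3, 3, 3, 4, 5, 2, 2]. The sorted Laplacian eigenvalues are [0, 1.2919, 1.6418, 3.2960, 3.4845, 4.6564, 5, 6.6293]; the algebraic connectivity is the second entry, 1.2919. There is one zero in the spectrum, matching the 1 component.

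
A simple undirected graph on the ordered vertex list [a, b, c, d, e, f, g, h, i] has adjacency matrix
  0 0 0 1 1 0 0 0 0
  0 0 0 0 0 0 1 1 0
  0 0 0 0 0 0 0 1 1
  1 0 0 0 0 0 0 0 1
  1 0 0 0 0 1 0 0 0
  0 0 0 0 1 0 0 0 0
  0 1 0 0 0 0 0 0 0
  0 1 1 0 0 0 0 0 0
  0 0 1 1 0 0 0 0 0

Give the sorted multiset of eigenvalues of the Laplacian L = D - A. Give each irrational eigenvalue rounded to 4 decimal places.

With the vertex order [a, b, c, d, e, f, g, h, i], the degrees are [2, 2, 2, 2, 2, 1, 1, 2, 2], giving D = diag(2, 2, 2, 2, 2, 1, 1, 2, 2) and L = D - A. Diagonalising L (or applying a numerical eigensolver to the 9x9 matrix) gives the spectrum above. The largest eigenvalue, 3.8794, is at most the vertex count 9. There is one zero in the spectrum, matching the 1 component.

[0, 0.1206, 0.4679, 1, 1.6527, 2.3473, 3, 3.5321, 3.8794]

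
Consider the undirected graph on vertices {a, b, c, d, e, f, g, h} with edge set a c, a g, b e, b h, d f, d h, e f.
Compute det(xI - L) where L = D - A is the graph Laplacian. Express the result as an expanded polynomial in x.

Each diagonal entry of L is the vertex degree and each off-diagonal entry is -1 where an edge is present, 0 otherwise; in the order [a, b, c, d, e, f, g, h] the diagonal is [2, 2, 1, 2, 2, 2, 1, 2]. Computing det(xI - L) by cofactor expansion (or equivalently via sum-over-permutations) gives x^8 - 14x^7 + 78x^6 - 220x^5 + 330x^4 - 250x^3 + 75x^2. Since p(0) = det(-L) = 0, x divides p(x). There are 2 zeros in the spectrum, matching the 2 components.

x^8 - 14x^7 + 78x^6 - 220x^5 + 330x^4 - 250x^3 + 75x^2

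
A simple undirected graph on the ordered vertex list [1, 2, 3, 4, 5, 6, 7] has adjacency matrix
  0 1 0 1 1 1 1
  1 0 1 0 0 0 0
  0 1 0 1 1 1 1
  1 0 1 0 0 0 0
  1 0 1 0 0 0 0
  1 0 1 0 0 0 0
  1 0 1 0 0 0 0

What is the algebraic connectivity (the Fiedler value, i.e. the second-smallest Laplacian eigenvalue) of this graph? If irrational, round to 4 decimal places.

Reading degrees in the order [1, 2, 3, 4, 5, 6, 7] gives [5, 2, 5, 2, 2, 2, 2]; set D = diag(5, 2, 5, 2, 2, 2, 2) and form L = D - A. The smallest Laplacian eigenvalue is always 0. The next one, lambda_2 = 2, measures how hard the graph is to disconnect: larger values mean better connectivity. The eigenvalues sum to 20, which equals trace(L) = 2|E|. There is one zero in the spectrum, matching the 1 component.

2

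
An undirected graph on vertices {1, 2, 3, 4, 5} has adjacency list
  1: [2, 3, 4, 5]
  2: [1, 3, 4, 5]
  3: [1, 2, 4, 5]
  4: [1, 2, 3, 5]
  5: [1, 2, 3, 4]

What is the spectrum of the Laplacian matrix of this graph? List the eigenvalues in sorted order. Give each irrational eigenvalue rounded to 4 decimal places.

With the vertex order [1, 2, 3, 4, 5], the degrees are [4, 4, 4, 4, 4], giving D = diag(4, 4, 4, 4, 4) and L = D - A. Since every row of L sums to 0, the all-ones vector is in the kernel and 0 is an eigenvalue. The eigenvalues sum to 20, which equals trace(L) = 2|E|.

[0, 5, 5, 5, 5]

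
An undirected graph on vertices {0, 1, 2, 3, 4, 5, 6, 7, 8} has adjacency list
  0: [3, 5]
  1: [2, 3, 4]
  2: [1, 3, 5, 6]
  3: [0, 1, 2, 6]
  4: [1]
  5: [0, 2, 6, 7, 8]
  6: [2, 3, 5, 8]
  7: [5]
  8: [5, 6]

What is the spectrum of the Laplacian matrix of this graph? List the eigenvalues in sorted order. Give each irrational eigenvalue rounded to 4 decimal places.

With the vertex order [0, 1, 2, 3, 4, 5, 6, 7, 8], the degrees are [2, 3, 4, 4, 1, 5, 4, 1, 2], giving D = diag(2, 3, 4, 4, 1, 5, 4, 1, 2) and L = D - A. The multiplicity of 0 as a Laplacian eigenvalue equals the number of connected components. The single zero eigenvalue shows the graph is connected. By the matrix-tree theorem the graph has (1/9) * product of the nonzero eigenvalues = 155 spanning trees. The eigenvalues sum to 26, which equals trace(L) = 2|E|.

[0, 0.5649, 1.0323, 1.6653, 2.2531, 3.8061, 4.6948, 5.5254, 6.4581]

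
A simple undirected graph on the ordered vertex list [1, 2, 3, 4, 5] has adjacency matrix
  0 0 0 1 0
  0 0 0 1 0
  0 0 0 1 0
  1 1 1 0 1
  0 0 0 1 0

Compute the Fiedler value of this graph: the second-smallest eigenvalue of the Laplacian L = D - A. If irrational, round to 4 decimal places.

1

Reading degrees in the order [1, 2, 3, 4, 5] gives [1, 1, 1, 4, 1]; set D = diag(1, 1, 1, 4, 1) and form L = D - A. The smallest Laplacian eigenvalue is always 0. The next one, lambda_2 = 1, measures how hard the graph is to disconnect: larger values mean better connectivity. The largest eigenvalue, 5, is at most the vertex count 5. The eigenvalues sum to 8, which equals trace(L) = 2|E|.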